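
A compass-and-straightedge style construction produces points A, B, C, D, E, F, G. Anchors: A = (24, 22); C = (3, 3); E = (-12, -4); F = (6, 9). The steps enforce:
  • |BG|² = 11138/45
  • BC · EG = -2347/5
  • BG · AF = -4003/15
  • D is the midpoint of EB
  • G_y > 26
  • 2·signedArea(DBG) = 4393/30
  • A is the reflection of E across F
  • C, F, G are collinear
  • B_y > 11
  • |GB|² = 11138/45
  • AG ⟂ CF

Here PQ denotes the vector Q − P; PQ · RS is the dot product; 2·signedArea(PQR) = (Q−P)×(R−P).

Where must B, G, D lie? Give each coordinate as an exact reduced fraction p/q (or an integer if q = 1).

1. G_x = 74/5  [C, F, G are collinear ∩ AG ⟂ CF]
2. G_y = 133/5  [C, F, G are collinear ∩ AG ⟂ CF]
   → G = (74/5, 133/5)
3. B_x = 11  [BG · AF = -4003/15 ∩ BC · EG = -2347/5]
4. B_y = 34/3  [BG · AF = -4003/15 ∩ BC · EG = -2347/5]
   → B = (11, 34/3)
5. D_x = -1/2  [D is the midpoint of EB]
6. D_y = 11/3  [D is the midpoint of EB]
   → D = (-1/2, 11/3)

B = (11, 34/3)
D = (-1/2, 11/3)
G = (74/5, 133/5)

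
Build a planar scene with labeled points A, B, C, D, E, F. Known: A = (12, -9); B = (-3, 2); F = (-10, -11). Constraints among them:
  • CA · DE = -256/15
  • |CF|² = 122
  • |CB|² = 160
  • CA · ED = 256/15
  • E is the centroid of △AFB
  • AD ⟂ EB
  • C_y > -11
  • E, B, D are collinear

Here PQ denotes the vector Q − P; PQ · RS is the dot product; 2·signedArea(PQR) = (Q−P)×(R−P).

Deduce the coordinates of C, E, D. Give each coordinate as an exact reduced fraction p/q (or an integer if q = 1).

C = (1, -10)
D = (9/5, -62/5)
E = (-1/3, -6)

1. E_x = -1/3  [E is the centroid of △AFB]
2. E_y = -6  [E is the centroid of △AFB]
   → E = (-1/3, -6)
3. D_x = 9/5  [E, B, D are collinear ∩ AD ⟂ EB]
4. D_y = -62/5  [E, B, D are collinear ∩ AD ⟂ EB]
   → D = (9/5, -62/5)
5. C_x = 1  [line 32/15·x + -32/5·y + -992/15 = 0 ∩ |CB|² = 160]
6. C_y = -10  [line 32/15·x + -32/5·y + -992/15 = 0 ∩ |CB|² = 160]
   → C = (1, -10)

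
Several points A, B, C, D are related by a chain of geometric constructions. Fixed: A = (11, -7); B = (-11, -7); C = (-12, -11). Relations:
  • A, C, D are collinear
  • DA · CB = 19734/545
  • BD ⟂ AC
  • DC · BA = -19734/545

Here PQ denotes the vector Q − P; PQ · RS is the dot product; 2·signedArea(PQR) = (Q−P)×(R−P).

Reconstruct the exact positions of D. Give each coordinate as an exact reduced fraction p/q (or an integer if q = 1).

D = (-5643/545, -5839/545)

1. D_x = -5643/545  [A, C, D are collinear ∩ BD ⟂ AC]
2. D_y = -5839/545  [A, C, D are collinear ∩ BD ⟂ AC]
   → D = (-5643/545, -5839/545)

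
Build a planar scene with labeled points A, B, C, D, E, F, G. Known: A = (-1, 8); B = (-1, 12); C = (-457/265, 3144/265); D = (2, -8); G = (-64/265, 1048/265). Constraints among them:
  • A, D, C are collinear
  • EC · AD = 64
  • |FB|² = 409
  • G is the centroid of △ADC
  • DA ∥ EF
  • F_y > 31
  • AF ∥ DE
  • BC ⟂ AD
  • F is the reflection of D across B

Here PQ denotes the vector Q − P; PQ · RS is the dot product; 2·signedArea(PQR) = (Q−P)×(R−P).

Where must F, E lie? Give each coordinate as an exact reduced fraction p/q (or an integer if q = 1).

E = (-1, 16)
F = (-4, 32)

1. F_x = -4  [F is the reflection of D across B]
2. F_y = 32  [F is the reflection of D across B]
   → F = (-4, 32)
3. E_x = -1  [DA ∥ EF ∩ AF ∥ DE]
4. E_y = 16  [DA ∥ EF ∩ AF ∥ DE]
   → E = (-1, 16)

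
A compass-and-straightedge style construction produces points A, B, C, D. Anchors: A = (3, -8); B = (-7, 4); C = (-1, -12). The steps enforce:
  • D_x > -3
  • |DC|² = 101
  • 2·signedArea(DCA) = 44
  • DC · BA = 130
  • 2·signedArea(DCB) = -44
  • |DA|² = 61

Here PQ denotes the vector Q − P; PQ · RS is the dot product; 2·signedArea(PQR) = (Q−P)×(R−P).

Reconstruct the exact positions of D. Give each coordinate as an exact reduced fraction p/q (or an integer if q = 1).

1. D_x = -2  [2·signedArea(DCA) = 44 ∩ DC · BA = 130]
2. D_y = -2  [2·signedArea(DCA) = 44 ∩ DC · BA = 130]
   → D = (-2, -2)

D = (-2, -2)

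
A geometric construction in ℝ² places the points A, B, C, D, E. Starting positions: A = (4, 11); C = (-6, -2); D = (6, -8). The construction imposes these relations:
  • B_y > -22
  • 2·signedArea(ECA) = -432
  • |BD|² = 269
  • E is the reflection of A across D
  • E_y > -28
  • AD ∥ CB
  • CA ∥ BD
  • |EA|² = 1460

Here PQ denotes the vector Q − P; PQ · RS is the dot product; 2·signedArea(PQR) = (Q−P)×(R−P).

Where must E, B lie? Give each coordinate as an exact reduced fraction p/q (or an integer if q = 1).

1. E_x = 8  [E is the reflection of A across D]
2. E_y = -27  [E is the reflection of A across D]
   → E = (8, -27)
3. B_x = -4  [CA ∥ BD ∩ AD ∥ CB]
4. B_y = -21  [CA ∥ BD ∩ AD ∥ CB]
   → B = (-4, -21)

B = (-4, -21)
E = (8, -27)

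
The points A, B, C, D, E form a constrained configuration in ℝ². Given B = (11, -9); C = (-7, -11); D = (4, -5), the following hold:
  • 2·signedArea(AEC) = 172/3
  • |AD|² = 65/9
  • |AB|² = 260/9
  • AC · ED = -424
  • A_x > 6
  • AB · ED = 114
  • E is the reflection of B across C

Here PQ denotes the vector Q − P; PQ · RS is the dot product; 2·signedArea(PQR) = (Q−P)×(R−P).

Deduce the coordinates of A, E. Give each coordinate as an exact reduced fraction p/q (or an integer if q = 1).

1. E_x = -25  [E is the reflection of B across C]
2. E_y = -13  [E is the reflection of B across C]
   → E = (-25, -13)
3. A_x = 19/3  [AB · ED = 114 ∩ 2·signedArea(AEC) = 172/3]
4. A_y = -19/3  [AB · ED = 114 ∩ 2·signedArea(AEC) = 172/3]
   → A = (19/3, -19/3)

A = (19/3, -19/3)
E = (-25, -13)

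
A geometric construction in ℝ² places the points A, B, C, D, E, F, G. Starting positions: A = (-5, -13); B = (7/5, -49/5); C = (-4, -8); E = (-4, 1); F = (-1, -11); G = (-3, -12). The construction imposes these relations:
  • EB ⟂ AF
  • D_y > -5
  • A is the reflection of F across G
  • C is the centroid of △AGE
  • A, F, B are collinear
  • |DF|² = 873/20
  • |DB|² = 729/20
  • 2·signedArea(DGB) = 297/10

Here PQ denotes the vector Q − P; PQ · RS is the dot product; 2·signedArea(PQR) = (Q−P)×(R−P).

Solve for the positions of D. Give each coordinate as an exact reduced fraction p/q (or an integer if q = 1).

1. D_x = -13/10  [line -11/5·x + 22/5·y + 33/2 = 0 ∩ |DB|² = 729/20]
2. D_y = -22/5  [line -11/5·x + 22/5·y + 33/2 = 0 ∩ |DB|² = 729/20]
   → D = (-13/10, -22/5)

D = (-13/10, -22/5)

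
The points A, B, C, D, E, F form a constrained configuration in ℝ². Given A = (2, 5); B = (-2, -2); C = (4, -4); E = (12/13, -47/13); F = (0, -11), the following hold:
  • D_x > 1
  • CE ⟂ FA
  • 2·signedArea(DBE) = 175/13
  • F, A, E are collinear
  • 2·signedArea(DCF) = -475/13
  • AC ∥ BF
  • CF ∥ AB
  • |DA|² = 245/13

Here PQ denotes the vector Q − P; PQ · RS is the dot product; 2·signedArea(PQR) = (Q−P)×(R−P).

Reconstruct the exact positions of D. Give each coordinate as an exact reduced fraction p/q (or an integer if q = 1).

D = (19/13, 9/13)

1. D_x = 19/13  [2·signedArea(DCF) = -475/13 ∩ 2·signedArea(DBE) = 175/13]
2. D_y = 9/13  [2·signedArea(DCF) = -475/13 ∩ 2·signedArea(DBE) = 175/13]
   → D = (19/13, 9/13)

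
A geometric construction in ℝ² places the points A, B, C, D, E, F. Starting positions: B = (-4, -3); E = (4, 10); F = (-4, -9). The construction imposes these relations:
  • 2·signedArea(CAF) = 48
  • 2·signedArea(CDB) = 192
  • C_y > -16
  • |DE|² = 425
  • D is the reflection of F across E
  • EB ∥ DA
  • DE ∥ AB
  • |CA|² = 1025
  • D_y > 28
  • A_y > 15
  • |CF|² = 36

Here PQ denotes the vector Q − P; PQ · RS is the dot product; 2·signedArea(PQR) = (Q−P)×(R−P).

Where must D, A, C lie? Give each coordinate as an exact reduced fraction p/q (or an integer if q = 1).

1. D_x = 12  [D is the reflection of F across E]
2. D_y = 29  [D is the reflection of F across E]
   → D = (12, 29)
3. A_x = 4  [DE ∥ AB ∩ EB ∥ DA]
4. A_y = 16  [DE ∥ AB ∩ EB ∥ DA]
   → A = (4, 16)
5. C_x = -4  [2·signedArea(CDB) = 192 ∩ 2·signedArea(CAF) = 48]
6. C_y = -15  [2·signedArea(CDB) = 192 ∩ 2·signedArea(CAF) = 48]
   → C = (-4, -15)

A = (4, 16)
C = (-4, -15)
D = (12, 29)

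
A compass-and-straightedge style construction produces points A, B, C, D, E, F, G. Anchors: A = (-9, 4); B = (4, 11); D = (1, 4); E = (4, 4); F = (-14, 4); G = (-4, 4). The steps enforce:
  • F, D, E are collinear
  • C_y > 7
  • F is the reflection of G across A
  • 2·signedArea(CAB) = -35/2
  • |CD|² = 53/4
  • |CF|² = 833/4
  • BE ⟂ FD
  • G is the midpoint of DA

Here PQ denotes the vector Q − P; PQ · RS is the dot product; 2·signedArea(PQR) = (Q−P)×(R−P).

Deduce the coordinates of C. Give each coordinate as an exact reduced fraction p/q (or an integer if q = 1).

C = (0, 15/2)

1. C_x = 0  [line -7·x + 13·y + -195/2 = 0 ∩ |CD|² = 53/4]
2. C_y = 15/2  [line -7·x + 13·y + -195/2 = 0 ∩ |CD|² = 53/4]
   → C = (0, 15/2)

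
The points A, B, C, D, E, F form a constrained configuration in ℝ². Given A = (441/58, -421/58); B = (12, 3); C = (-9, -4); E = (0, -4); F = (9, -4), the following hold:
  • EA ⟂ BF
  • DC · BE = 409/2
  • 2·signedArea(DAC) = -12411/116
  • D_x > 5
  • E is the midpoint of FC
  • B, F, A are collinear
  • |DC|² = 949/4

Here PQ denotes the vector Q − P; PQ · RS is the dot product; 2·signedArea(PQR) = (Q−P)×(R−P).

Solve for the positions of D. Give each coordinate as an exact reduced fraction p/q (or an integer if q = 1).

1. D_x = 6  [DC · BE = 409/2 ∩ 2·signedArea(DAC) = -12411/116]
2. D_y = -1/2  [DC · BE = 409/2 ∩ 2·signedArea(DAC) = -12411/116]
   → D = (6, -1/2)

D = (6, -1/2)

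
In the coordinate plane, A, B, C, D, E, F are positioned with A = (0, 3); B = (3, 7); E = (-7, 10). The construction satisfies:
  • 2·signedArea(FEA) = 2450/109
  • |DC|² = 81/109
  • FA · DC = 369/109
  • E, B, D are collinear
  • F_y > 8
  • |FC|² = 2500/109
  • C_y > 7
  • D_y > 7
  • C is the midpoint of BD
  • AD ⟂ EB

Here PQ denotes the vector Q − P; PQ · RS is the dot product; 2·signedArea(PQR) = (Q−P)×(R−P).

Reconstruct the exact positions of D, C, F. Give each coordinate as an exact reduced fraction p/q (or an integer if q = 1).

1. D_x = 147/109  [E, B, D are collinear ∩ AD ⟂ EB]
2. D_y = 817/109  [E, B, D are collinear ∩ AD ⟂ EB]
   → D = (147/109, 817/109)
3. C_x = 237/109  [C is the midpoint of BD]
4. C_y = 790/109  [C is the midpoint of BD]
   → C = (237/109, 790/109)
5. F_x = -263/109  [FA · DC = 369/109 ∩ 2·signedArea(FEA) = 2450/109]
6. F_y = 940/109  [FA · DC = 369/109 ∩ 2·signedArea(FEA) = 2450/109]
   → F = (-263/109, 940/109)

C = (237/109, 790/109)
D = (147/109, 817/109)
F = (-263/109, 940/109)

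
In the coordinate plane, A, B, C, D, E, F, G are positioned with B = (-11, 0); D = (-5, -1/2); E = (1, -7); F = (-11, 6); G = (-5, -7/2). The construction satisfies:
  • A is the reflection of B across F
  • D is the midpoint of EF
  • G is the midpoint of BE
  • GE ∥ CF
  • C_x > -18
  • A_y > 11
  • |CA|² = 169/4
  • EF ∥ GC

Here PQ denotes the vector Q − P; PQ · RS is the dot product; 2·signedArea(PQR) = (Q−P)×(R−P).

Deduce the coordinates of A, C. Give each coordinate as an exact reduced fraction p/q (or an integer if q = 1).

1. A_x = -11  [A is the reflection of B across F]
2. A_y = 12  [A is the reflection of B across F]
   → A = (-11, 12)
3. C_x = -17  [GE ∥ CF ∩ EF ∥ GC]
4. C_y = 19/2  [GE ∥ CF ∩ EF ∥ GC]
   → C = (-17, 19/2)

A = (-11, 12)
C = (-17, 19/2)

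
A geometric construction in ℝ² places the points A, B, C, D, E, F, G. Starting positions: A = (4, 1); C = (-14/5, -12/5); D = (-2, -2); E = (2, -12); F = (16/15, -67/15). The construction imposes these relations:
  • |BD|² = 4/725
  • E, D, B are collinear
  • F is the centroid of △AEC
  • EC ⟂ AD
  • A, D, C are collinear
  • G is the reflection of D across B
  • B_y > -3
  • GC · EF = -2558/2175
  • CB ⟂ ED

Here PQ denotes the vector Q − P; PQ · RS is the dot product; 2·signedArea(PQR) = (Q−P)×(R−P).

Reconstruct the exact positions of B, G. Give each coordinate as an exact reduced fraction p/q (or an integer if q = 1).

1. B_x = -286/145  [E, D, B are collinear ∩ CB ⟂ ED]
2. B_y = -60/29  [E, D, B are collinear ∩ CB ⟂ ED]
   → B = (-286/145, -60/29)
3. G_x = -282/145  [G is the reflection of D across B]
4. G_y = -62/29  [G is the reflection of D across B]
   → G = (-282/145, -62/29)

B = (-286/145, -60/29)
G = (-282/145, -62/29)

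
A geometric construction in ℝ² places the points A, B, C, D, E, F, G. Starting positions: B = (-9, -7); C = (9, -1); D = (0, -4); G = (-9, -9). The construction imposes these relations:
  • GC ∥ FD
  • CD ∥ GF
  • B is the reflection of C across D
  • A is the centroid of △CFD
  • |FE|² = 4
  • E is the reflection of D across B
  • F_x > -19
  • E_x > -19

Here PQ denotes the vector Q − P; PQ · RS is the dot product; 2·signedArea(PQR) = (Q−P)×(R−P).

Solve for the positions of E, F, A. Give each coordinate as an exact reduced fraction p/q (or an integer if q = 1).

A = (-3, -17/3)
E = (-18, -10)
F = (-18, -12)

1. E_x = -18  [E is the reflection of D across B]
2. E_y = -10  [E is the reflection of D across B]
   → E = (-18, -10)
3. F_x = -18  [GC ∥ FD ∩ CD ∥ GF]
4. F_y = -12  [GC ∥ FD ∩ CD ∥ GF]
   → F = (-18, -12)
5. A_x = -3  [A is the centroid of △CFD]
6. A_y = -17/3  [A is the centroid of △CFD]
   → A = (-3, -17/3)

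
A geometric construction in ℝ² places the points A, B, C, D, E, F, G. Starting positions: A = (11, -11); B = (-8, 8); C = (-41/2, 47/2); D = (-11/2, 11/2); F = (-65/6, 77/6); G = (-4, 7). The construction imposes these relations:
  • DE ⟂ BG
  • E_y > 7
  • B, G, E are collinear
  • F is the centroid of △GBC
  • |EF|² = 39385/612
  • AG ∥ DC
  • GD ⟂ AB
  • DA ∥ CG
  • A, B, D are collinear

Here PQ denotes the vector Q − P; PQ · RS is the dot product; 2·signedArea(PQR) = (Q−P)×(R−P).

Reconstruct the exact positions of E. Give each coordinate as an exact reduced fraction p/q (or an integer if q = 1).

1. E_x = -86/17  [B, G, E are collinear ∩ DE ⟂ BG]
2. E_y = 247/34  [B, G, E are collinear ∩ DE ⟂ BG]
   → E = (-86/17, 247/34)

E = (-86/17, 247/34)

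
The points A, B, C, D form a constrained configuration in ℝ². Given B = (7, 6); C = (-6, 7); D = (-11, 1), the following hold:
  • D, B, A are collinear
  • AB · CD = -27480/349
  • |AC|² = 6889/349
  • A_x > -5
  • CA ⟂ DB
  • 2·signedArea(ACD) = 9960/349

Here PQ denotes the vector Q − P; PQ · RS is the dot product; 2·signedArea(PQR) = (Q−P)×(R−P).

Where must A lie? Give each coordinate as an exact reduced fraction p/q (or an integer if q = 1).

1. A_x = -1679/349  [D, B, A are collinear ∩ CA ⟂ DB]
2. A_y = 949/349  [D, B, A are collinear ∩ CA ⟂ DB]
   → A = (-1679/349, 949/349)

A = (-1679/349, 949/349)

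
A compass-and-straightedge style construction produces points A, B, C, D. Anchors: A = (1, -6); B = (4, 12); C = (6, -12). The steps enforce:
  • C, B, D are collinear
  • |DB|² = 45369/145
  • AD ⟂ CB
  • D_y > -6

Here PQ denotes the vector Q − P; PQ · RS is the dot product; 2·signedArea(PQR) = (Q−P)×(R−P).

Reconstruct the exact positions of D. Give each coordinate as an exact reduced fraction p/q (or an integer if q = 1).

D = (793/145, -816/145)

1. D_x = 793/145  [C, B, D are collinear ∩ AD ⟂ CB]
2. D_y = -816/145  [C, B, D are collinear ∩ AD ⟂ CB]
   → D = (793/145, -816/145)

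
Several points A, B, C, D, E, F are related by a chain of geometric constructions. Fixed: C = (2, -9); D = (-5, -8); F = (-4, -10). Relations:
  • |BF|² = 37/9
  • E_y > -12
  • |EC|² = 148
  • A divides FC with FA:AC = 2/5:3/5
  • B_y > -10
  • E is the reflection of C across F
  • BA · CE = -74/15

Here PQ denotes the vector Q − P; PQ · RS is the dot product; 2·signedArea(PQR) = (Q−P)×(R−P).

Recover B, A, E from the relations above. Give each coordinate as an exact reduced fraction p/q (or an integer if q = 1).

A = (-8/5, -48/5)
B = (-2, -29/3)
E = (-10, -11)

1. A_x = -8/5  [A divides FC with FA:AC = 2/5:3/5]
2. A_y = -48/5  [A divides FC with FA:AC = 2/5:3/5]
   → A = (-8/5, -48/5)
3. E_x = -10  [E is the reflection of C across F]
4. E_y = -11  [E is the reflection of C across F]
   → E = (-10, -11)
5. B_x = -2  [line 12·x + 2·y + 130/3 = 0 ∩ |BF|² = 37/9]
6. B_y = -29/3  [line 12·x + 2·y + 130/3 = 0 ∩ |BF|² = 37/9]
   → B = (-2, -29/3)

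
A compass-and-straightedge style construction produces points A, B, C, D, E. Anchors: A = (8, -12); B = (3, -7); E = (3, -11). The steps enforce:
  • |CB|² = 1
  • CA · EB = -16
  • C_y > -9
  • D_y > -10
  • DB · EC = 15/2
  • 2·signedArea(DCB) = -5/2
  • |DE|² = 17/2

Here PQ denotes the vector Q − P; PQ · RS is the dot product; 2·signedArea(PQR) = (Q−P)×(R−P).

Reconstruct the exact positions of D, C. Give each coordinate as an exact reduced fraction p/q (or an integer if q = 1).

1. C_y = -8  [CA · EB = -16]
2. C_x = 3  [|CB|² = 1]
   → C = (3, -8)
3. D_x = 11/2  [2·signedArea(DCB) = -5/2 ∩ DB · EC = 15/2]
4. D_y = -19/2  [2·signedArea(DCB) = -5/2 ∩ DB · EC = 15/2]
   → D = (11/2, -19/2)

C = (3, -8)
D = (11/2, -19/2)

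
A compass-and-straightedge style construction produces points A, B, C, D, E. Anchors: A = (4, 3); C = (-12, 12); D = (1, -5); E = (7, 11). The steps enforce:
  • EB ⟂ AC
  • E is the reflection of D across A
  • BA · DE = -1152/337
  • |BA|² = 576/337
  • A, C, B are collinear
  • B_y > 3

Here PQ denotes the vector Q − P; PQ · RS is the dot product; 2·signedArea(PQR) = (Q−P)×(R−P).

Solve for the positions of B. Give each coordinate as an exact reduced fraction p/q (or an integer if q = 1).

B = (964/337, 1227/337)

1. B_x = 964/337  [A, C, B are collinear ∩ EB ⟂ AC]
2. B_y = 1227/337  [A, C, B are collinear ∩ EB ⟂ AC]
   → B = (964/337, 1227/337)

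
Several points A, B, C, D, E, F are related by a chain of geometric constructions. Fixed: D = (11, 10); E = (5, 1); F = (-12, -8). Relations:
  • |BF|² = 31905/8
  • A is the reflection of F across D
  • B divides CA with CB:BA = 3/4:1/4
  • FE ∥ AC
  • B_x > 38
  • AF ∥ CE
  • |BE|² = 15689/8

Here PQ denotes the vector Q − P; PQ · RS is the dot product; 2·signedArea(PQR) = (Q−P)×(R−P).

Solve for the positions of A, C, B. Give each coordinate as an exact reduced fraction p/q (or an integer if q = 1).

1. A_x = 34  [A is the reflection of F across D]
2. A_y = 28  [A is the reflection of F across D]
   → A = (34, 28)
3. C_x = 51  [AF ∥ CE ∩ FE ∥ AC]
4. C_y = 37  [AF ∥ CE ∩ FE ∥ AC]
   → C = (51, 37)
5. B_x = 153/4  [B divides CA with CB:BA = 3/4:1/4]
6. B_y = 121/4  [B divides CA with CB:BA = 3/4:1/4]
   → B = (153/4, 121/4)

A = (34, 28)
B = (153/4, 121/4)
C = (51, 37)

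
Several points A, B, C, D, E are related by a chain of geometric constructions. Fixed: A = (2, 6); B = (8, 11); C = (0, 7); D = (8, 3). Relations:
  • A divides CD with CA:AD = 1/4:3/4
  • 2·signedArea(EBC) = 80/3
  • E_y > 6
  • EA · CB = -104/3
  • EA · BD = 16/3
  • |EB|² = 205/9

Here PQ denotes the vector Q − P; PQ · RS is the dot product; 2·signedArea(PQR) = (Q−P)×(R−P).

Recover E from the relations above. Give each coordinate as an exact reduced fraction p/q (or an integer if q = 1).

E = (6, 20/3)

1. E_x = 6  [EA · CB = -104/3 ∩ 2·signedArea(EBC) = 80/3]
2. E_y = 20/3  [EA · CB = -104/3 ∩ 2·signedArea(EBC) = 80/3]
   → E = (6, 20/3)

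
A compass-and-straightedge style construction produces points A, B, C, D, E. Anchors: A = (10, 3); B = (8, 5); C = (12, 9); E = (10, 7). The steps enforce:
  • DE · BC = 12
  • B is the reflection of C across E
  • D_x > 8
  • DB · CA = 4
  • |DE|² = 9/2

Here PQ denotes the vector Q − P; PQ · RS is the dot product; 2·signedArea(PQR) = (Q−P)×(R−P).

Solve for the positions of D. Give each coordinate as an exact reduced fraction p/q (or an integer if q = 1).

1. D_x = 17/2  [DE · BC = 12 ∩ DB · CA = 4]
2. D_y = 11/2  [DE · BC = 12 ∩ DB · CA = 4]
   → D = (17/2, 11/2)

D = (17/2, 11/2)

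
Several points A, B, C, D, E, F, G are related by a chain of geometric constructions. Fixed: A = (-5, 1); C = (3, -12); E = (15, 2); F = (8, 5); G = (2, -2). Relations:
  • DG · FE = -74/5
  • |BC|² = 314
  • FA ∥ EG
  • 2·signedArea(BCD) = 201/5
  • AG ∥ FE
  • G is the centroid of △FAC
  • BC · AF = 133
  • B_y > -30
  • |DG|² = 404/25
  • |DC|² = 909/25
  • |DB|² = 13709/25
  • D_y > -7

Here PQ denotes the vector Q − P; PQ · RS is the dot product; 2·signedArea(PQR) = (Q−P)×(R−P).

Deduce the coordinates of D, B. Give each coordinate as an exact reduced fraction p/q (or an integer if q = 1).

B = (-2, -29)
D = (12/5, -6)

1. D_x = 12/5  [line -7·x + 3·y + 174/5 = 0 ∩ |DC|² = 909/25]
2. D_y = -6  [line -7·x + 3·y + 174/5 = 0 ∩ |DC|² = 909/25]
   → D = (12/5, -6)
3. B_x = -2  [BC · AF = 133 ∩ 2·signedArea(BCD) = 201/5]
4. B_y = -29  [BC · AF = 133 ∩ 2·signedArea(BCD) = 201/5]
   → B = (-2, -29)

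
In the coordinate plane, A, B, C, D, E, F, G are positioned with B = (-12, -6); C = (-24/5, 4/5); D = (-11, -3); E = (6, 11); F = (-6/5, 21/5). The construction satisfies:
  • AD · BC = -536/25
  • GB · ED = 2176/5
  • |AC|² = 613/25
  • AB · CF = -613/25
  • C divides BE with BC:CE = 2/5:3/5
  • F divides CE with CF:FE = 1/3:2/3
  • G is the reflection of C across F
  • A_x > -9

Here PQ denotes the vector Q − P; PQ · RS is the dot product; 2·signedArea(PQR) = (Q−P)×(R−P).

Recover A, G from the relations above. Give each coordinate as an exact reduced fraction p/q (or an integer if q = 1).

A = (-42/5, -13/5)
G = (12/5, 38/5)

1. A_x = -42/5  [line -18/5·x + -17/5·y + -977/25 = 0 ∩ |AC|² = 613/25]
2. A_y = -13/5  [line -18/5·x + -17/5·y + -977/25 = 0 ∩ |AC|² = 613/25]
   → A = (-42/5, -13/5)
3. G_x = 12/5  [G is the reflection of C across F]
4. G_y = 38/5  [G is the reflection of C across F]
   → G = (12/5, 38/5)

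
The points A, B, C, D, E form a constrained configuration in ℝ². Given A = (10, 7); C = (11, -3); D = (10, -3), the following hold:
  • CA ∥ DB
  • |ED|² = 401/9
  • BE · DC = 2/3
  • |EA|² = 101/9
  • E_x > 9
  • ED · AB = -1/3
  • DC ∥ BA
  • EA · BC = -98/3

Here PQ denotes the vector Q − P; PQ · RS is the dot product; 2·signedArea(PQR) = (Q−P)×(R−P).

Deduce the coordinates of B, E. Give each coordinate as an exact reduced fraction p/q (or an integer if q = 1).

B = (9, 7)
E = (29/3, 11/3)

1. B_x = 9  [DC ∥ BA ∩ CA ∥ DB]
2. B_y = 7  [DC ∥ BA ∩ CA ∥ DB]
   → B = (9, 7)
3. E_x = 29/3  [ED · AB = -1/3 ∩ EA · BC = -98/3]
4. E_y = 11/3  [ED · AB = -1/3 ∩ EA · BC = -98/3]
   → E = (29/3, 11/3)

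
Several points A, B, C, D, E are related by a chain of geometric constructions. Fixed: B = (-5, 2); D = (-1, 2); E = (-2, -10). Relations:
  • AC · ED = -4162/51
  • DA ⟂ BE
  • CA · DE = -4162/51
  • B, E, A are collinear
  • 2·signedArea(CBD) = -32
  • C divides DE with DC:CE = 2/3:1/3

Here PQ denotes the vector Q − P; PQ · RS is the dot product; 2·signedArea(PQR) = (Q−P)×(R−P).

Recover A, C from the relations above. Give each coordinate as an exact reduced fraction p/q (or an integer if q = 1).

A = (-81/17, 18/17)
C = (-5/3, -6)

1. A_x = -81/17  [B, E, A are collinear ∩ DA ⟂ BE]
2. A_y = 18/17  [B, E, A are collinear ∩ DA ⟂ BE]
   → A = (-81/17, 18/17)
3. C_x = -5/3  [C divides DE with DC:CE = 2/3:1/3]
4. C_y = -6  [C divides DE with DC:CE = 2/3:1/3]
   → C = (-5/3, -6)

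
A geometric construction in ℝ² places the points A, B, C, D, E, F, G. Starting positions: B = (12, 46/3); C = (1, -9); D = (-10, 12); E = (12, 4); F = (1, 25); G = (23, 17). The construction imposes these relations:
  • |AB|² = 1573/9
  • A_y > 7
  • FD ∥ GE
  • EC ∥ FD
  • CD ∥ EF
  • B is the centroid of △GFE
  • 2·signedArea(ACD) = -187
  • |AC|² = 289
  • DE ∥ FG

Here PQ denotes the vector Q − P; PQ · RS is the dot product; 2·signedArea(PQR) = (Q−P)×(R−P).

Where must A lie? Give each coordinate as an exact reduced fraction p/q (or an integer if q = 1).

1. A_x = 1  [line -21·x + -11·y + 109 = 0 ∩ |AC|² = 289]
2. A_y = 8  [line -21·x + -11·y + 109 = 0 ∩ |AC|² = 289]
   → A = (1, 8)

A = (1, 8)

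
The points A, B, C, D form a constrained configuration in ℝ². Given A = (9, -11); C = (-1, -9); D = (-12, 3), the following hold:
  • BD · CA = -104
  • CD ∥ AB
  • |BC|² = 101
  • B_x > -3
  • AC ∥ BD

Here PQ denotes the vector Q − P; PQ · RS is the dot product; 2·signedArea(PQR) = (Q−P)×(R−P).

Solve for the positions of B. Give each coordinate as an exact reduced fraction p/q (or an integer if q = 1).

B = (-2, 1)

1. B_x = -2  [AC ∥ BD ∩ CD ∥ AB]
2. B_y = 1  [AC ∥ BD ∩ CD ∥ AB]
   → B = (-2, 1)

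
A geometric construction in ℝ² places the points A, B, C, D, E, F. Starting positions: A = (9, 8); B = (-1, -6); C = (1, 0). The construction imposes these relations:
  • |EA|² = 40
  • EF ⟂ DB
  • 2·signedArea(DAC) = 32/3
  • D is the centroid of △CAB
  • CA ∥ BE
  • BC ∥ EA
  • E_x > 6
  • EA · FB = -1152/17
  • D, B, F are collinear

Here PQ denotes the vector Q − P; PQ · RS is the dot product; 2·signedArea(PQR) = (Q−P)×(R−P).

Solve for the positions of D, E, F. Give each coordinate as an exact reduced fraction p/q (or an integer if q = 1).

D = (3, 2/3)
E = (7, 2)
F = (79/17, 58/17)

1. D_x = 3  [D is the centroid of △CAB]
2. D_y = 2/3  [D is the centroid of △CAB]
   → D = (3, 2/3)
3. E_x = 7  [BC ∥ EA ∩ CA ∥ BE]
4. E_y = 2  [BC ∥ EA ∩ CA ∥ BE]
   → E = (7, 2)
5. F_x = 79/17  [D, B, F are collinear ∩ EF ⟂ DB]
6. F_y = 58/17  [D, B, F are collinear ∩ EF ⟂ DB]
   → F = (79/17, 58/17)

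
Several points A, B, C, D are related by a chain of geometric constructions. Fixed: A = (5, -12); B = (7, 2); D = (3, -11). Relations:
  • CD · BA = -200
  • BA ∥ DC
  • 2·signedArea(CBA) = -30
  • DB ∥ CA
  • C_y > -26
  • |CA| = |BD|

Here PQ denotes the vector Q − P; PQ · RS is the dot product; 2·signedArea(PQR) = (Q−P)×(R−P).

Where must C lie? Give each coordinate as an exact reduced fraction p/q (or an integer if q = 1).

C = (1, -25)

1. C_x = 1  [DB ∥ CA ∩ BA ∥ DC]
2. C_y = -25  [DB ∥ CA ∩ BA ∥ DC]
   → C = (1, -25)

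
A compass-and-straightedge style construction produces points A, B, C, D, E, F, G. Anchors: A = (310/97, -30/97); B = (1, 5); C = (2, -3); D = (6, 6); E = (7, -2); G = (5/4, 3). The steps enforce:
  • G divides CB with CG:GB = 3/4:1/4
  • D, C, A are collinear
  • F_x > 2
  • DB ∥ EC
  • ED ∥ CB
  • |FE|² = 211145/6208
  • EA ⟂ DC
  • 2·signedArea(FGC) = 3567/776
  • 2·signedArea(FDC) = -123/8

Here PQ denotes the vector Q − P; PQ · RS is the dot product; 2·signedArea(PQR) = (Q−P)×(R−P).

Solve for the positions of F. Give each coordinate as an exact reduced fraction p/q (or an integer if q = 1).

1. F_x = 1725/776  [2·signedArea(FDC) = -123/8 ∩ 2·signedArea(FGC) = 3567/776]
2. F_y = 261/194  [2·signedArea(FDC) = -123/8 ∩ 2·signedArea(FGC) = 3567/776]
   → F = (1725/776, 261/194)

F = (1725/776, 261/194)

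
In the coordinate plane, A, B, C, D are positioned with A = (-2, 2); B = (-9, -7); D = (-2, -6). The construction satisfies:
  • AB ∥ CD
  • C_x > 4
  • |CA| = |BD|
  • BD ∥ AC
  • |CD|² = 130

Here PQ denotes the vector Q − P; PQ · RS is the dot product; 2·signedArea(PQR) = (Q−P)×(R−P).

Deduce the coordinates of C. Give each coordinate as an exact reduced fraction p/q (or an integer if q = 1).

1. C_x = 5  [AB ∥ CD ∩ BD ∥ AC]
2. C_y = 3  [AB ∥ CD ∩ BD ∥ AC]
   → C = (5, 3)

C = (5, 3)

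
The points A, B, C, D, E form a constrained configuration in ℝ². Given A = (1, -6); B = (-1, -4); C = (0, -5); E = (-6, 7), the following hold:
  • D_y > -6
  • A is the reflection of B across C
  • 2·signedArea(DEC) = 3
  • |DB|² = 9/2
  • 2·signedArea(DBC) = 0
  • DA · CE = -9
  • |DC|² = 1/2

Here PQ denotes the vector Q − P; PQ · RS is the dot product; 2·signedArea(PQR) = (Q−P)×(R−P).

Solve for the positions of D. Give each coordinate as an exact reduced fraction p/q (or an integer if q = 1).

D = (1/2, -11/2)

1. D_x = 1/2  [2·signedArea(DBC) = 0 ∩ DA · CE = -9]
2. D_y = -11/2  [2·signedArea(DBC) = 0 ∩ DA · CE = -9]
   → D = (1/2, -11/2)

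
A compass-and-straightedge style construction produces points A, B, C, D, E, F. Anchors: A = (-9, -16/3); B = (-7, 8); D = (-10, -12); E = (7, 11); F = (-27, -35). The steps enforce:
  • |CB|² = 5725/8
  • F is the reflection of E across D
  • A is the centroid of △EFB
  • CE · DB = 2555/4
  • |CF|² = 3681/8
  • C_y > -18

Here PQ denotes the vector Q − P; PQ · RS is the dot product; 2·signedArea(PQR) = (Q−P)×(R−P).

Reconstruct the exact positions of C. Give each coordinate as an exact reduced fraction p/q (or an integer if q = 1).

1. C_x = -57/4  [line -3·x + -20·y + -1591/4 = 0 ∩ |CB|² = 5725/8]
2. C_y = -71/4  [line -3·x + -20·y + -1591/4 = 0 ∩ |CB|² = 5725/8]
   → C = (-57/4, -71/4)

C = (-57/4, -71/4)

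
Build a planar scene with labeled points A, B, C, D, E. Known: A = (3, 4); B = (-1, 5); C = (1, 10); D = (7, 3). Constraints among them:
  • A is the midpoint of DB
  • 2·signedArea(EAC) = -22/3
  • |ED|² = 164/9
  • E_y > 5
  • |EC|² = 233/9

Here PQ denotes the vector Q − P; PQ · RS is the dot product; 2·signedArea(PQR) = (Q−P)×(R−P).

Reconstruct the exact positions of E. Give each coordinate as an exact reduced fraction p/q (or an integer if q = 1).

E = (11/3, 17/3)

1. E_x = 11/3  [line -6·x + -2·y + 100/3 = 0 ∩ |ED|² = 164/9]
2. E_y = 17/3  [line -6·x + -2·y + 100/3 = 0 ∩ |ED|² = 164/9]
   → E = (11/3, 17/3)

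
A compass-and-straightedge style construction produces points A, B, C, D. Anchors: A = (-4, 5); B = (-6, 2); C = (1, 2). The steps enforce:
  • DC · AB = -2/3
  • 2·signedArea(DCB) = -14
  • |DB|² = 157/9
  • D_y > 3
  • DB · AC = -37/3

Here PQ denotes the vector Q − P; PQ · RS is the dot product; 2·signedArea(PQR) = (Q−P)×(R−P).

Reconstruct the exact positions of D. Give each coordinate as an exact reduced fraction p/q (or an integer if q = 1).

D = (-7/3, 4)

1. D_x = -7/3  [DB · AC = -37/3 ∩ 2·signedArea(DCB) = -14]
2. D_y = 4  [DB · AC = -37/3 ∩ 2·signedArea(DCB) = -14]
   → D = (-7/3, 4)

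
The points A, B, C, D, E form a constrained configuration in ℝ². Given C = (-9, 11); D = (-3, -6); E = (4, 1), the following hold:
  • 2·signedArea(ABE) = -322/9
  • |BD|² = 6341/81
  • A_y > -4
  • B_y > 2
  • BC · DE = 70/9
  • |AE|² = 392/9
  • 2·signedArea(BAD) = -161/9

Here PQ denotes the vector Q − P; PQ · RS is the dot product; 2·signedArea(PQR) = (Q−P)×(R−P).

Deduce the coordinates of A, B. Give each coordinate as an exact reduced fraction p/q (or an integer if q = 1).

A = (-2/3, -11/3)
B = (-17/9, 25/9)

1. B_x = -17/9  [line -7·x + -7·y + 56/9 = 0 ∩ |BD|² = 6341/81]
2. B_y = 25/9  [line -7·x + -7·y + 56/9 = 0 ∩ |BD|² = 6341/81]
   → B = (-17/9, 25/9)
3. A_x = -2/3  [2·signedArea(ABE) = -322/9 ∩ 2·signedArea(BAD) = -161/9]
4. A_y = -11/3  [2·signedArea(ABE) = -322/9 ∩ 2·signedArea(BAD) = -161/9]
   → A = (-2/3, -11/3)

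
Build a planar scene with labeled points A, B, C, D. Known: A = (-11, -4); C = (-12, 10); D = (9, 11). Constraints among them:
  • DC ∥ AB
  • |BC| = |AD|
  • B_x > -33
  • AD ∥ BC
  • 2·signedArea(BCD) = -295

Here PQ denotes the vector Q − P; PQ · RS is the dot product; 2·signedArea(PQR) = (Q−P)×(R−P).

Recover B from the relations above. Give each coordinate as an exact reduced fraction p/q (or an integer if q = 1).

B = (-32, -5)

1. B_x = -32  [AD ∥ BC ∩ DC ∥ AB]
2. B_y = -5  [AD ∥ BC ∩ DC ∥ AB]
   → B = (-32, -5)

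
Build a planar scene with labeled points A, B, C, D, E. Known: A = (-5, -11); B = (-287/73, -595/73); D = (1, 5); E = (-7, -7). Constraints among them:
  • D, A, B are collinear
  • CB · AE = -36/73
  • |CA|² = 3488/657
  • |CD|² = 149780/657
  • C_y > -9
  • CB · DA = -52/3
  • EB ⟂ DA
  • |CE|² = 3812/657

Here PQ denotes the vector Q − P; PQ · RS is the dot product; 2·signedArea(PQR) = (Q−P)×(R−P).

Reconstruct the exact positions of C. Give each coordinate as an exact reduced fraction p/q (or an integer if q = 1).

C = (-1163/219, -1909/219)

1. C_x = -1163/219  [CB · AE = -36/73 ∩ CB · DA = -52/3]
2. C_y = -1909/219  [CB · AE = -36/73 ∩ CB · DA = -52/3]
   → C = (-1163/219, -1909/219)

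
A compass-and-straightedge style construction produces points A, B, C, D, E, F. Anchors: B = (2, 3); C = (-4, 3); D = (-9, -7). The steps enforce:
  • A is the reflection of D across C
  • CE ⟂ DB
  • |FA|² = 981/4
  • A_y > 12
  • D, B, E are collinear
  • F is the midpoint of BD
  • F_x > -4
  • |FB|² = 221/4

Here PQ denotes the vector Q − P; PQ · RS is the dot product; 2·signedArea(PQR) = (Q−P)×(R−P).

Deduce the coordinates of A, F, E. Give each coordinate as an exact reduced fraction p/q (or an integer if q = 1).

A = (1, 13)
E = (-284/221, 3/221)
F = (-7/2, -2)

1. A_x = 1  [A is the reflection of D across C]
2. A_y = 13  [A is the reflection of D across C]
   → A = (1, 13)
3. F_x = -7/2  [F is the midpoint of BD]
4. F_y = -2  [F is the midpoint of BD]
   → F = (-7/2, -2)
5. E_x = -284/221  [D, B, E are collinear ∩ CE ⟂ DB]
6. E_y = 3/221  [D, B, E are collinear ∩ CE ⟂ DB]
   → E = (-284/221, 3/221)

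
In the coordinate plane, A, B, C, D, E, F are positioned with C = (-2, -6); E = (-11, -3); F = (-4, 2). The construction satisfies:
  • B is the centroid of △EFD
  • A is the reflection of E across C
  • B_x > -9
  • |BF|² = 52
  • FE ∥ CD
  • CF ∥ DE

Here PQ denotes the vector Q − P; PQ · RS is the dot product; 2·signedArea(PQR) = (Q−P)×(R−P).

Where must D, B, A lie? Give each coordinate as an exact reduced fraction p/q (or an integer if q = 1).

A = (7, -9)
B = (-8, -4)
D = (-9, -11)

1. D_x = -9  [CF ∥ DE ∩ FE ∥ CD]
2. D_y = -11  [CF ∥ DE ∩ FE ∥ CD]
   → D = (-9, -11)
3. B_x = -8  [B is the centroid of △EFD]
4. B_y = -4  [B is the centroid of △EFD]
   → B = (-8, -4)
5. A_x = 7  [A is the reflection of E across C]
6. A_y = -9  [A is the reflection of E across C]
   → A = (7, -9)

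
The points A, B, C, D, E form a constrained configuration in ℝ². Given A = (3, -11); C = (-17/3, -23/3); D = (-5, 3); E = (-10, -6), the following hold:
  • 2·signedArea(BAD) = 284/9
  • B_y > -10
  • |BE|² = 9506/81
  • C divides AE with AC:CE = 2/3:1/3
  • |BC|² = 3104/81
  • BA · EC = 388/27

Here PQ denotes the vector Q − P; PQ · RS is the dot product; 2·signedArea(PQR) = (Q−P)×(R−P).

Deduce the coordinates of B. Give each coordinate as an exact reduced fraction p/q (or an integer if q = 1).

1. B_x = 1/9  [2·signedArea(BAD) = 284/9 ∩ BA · EC = 388/27]
2. B_y = -89/9  [2·signedArea(BAD) = 284/9 ∩ BA · EC = 388/27]
   → B = (1/9, -89/9)

B = (1/9, -89/9)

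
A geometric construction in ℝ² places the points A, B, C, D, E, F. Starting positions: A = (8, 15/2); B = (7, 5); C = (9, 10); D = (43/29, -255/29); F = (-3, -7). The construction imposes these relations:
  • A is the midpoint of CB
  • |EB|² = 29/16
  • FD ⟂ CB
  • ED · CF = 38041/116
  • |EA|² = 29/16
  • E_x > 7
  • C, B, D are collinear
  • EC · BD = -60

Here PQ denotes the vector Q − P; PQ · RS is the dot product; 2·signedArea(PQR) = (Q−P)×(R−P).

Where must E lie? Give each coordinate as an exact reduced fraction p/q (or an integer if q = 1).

1. E_x = 15/2  [EC · BD = -60 ∩ ED · CF = 38041/116]
2. E_y = 25/4  [EC · BD = -60 ∩ ED · CF = 38041/116]
   → E = (15/2, 25/4)

E = (15/2, 25/4)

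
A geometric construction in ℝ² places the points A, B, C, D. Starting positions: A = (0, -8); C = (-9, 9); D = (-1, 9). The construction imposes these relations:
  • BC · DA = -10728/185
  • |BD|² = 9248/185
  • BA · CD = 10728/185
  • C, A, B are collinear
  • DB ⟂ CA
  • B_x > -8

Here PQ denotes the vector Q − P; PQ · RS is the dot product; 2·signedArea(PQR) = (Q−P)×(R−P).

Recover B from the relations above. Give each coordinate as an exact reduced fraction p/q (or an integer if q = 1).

1. B_x = -1341/185  [C, A, B are collinear ∩ DB ⟂ CA]
2. B_y = 1053/185  [C, A, B are collinear ∩ DB ⟂ CA]
   → B = (-1341/185, 1053/185)

B = (-1341/185, 1053/185)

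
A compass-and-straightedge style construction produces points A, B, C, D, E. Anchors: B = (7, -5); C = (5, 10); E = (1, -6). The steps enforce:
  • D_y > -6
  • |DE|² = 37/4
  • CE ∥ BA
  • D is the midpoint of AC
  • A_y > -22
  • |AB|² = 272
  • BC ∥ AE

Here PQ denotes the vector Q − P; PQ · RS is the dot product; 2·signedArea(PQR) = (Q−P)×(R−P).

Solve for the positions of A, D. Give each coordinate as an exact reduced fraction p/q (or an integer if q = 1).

A = (3, -21)
D = (4, -11/2)

1. A_x = 3  [BC ∥ AE ∩ CE ∥ BA]
2. A_y = -21  [BC ∥ AE ∩ CE ∥ BA]
   → A = (3, -21)
3. D_x = 4  [D is the midpoint of AC]
4. D_y = -11/2  [D is the midpoint of AC]
   → D = (4, -11/2)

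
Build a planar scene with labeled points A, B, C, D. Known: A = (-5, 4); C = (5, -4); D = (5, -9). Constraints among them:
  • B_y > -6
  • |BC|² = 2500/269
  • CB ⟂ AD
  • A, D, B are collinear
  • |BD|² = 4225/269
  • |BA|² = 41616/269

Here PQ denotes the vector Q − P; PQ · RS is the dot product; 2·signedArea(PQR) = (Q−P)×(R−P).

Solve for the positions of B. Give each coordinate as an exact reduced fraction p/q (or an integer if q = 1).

B = (695/269, -1576/269)

1. B_x = 695/269  [A, D, B are collinear ∩ CB ⟂ AD]
2. B_y = -1576/269  [A, D, B are collinear ∩ CB ⟂ AD]
   → B = (695/269, -1576/269)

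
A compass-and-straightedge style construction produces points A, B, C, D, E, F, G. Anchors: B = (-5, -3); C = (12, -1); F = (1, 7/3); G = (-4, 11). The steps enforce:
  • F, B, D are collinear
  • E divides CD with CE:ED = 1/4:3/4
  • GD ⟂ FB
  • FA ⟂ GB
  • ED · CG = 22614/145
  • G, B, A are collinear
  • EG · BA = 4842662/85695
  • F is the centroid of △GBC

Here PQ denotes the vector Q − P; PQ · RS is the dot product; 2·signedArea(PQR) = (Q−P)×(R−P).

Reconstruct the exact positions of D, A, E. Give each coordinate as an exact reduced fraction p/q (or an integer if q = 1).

1. D_x = 364/145  [F, B, D are collinear ∩ GD ⟂ FB]
2. D_y = 533/145  [F, B, D are collinear ∩ GD ⟂ FB]
   → D = (364/145, 533/145)
3. A_x = -2713/591  [G, B, A are collinear ∩ FA ⟂ GB]
4. A_y = 1615/591  [G, B, A are collinear ∩ FA ⟂ GB]
   → A = (-2713/591, 1615/591)
5. E_x = 1396/145  [E divides CD with CE:ED = 1/4:3/4]
6. E_y = 49/290  [E divides CD with CE:ED = 1/4:3/4]
   → E = (1396/145, 49/290)

A = (-2713/591, 1615/591)
D = (364/145, 533/145)
E = (1396/145, 49/290)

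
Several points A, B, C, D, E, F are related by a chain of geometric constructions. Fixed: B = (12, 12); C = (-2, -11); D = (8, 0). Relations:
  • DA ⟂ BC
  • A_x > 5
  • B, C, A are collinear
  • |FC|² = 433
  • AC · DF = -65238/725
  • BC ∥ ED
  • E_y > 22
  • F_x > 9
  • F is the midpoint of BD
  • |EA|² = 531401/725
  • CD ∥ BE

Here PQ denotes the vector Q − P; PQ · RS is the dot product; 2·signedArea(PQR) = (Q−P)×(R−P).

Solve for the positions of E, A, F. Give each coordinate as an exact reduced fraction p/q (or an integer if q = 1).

A = (4052/725, 1064/725)
E = (22, 23)
F = (10, 6)

1. E_x = 22  [BC ∥ ED ∩ CD ∥ BE]
2. E_y = 23  [BC ∥ ED ∩ CD ∥ BE]
   → E = (22, 23)
3. A_x = 4052/725  [B, C, A are collinear ∩ DA ⟂ BC]
4. A_y = 1064/725  [B, C, A are collinear ∩ DA ⟂ BC]
   → A = (4052/725, 1064/725)
5. F_x = 10  [F is the midpoint of BD]
6. F_y = 6  [F is the midpoint of BD]
   → F = (10, 6)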